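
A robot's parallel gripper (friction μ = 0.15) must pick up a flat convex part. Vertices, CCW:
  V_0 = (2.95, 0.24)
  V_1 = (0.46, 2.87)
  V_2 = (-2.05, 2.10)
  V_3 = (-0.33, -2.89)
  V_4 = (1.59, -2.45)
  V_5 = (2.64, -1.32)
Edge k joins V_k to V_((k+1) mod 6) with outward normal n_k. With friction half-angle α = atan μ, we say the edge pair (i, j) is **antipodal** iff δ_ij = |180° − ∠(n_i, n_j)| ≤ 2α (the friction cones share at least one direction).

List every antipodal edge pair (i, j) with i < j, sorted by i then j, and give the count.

α = atan 0.15 = 8.53°;  2α = 17.06°
n_0 = (+0.7262, +0.6875)
n_1 = (-0.2933, +0.9560)
n_2 = (-0.9454, -0.3259)
n_3 = (+0.2234, -0.9747)
n_4 = (+0.7326, -0.6807)
n_5 = (+0.9808, -0.1949)
  (0,1): δ = 116.38°  ·
  (0,2): δ = 24.42°  ·
  (0,3): δ = 59.47°  ·
  (0,4): δ = 93.67°  ·
  (0,5): δ = 125.33°  ·
  (1,2): δ = 88.04°  ·
  (1,3): δ = 4.15°  ✓
  (1,4): δ = 30.05°  ·
  (1,5): δ = 61.71°  ·
  (2,3): δ = 96.11°  ·
  (2,4): δ = 61.92°  ·
  (2,5): δ = 30.26°  ·
  (3,4): δ = 145.81°  ·
  (3,5): δ = 114.15°  ·
  (4,5): δ = 148.34°  ·
antipodal pairs: 1

count = 1; pairs: (1,3)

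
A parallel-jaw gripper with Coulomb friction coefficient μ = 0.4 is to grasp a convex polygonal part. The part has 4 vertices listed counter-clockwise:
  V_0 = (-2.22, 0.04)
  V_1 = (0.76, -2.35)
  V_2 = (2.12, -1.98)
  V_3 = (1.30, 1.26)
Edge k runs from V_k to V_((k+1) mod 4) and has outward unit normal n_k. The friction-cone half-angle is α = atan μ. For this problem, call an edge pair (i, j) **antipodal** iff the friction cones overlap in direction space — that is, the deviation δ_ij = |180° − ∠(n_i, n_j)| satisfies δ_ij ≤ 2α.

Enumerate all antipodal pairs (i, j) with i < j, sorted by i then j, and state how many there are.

count = 2; pairs: (0,2), (1,3)

α = atan 0.4 = 21.80°;  2α = 43.60°
n_0 = (-0.6257, -0.7801)
n_1 = (+0.2625, -0.9649)
n_2 = (+0.9694, +0.2454)
n_3 = (-0.3275, +0.9449)
  (0,1): δ = 126.05°  ·
  (0,2): δ = 37.07°  ✓
  (0,3): δ = 57.85°  ·
  (1,2): δ = 91.02°  ·
  (1,3): δ = 3.90°  ✓
  (2,3): δ = 85.09°  ·
antipodal pairs: 2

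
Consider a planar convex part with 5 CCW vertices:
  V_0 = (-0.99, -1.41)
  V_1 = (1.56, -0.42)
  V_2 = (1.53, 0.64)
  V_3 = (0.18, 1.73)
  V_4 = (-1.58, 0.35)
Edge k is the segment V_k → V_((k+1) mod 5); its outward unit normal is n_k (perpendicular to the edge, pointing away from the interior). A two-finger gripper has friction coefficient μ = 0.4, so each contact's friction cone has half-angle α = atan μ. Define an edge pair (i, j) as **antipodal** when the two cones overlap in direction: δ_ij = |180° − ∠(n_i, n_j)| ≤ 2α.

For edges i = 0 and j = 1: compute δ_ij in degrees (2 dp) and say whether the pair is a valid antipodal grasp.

δ = 109.60°, invalid

α = atan 0.4 = 21.80°;  2α = 43.60°
edge 0: e_0 = (+2.55, +0.99);  n_0 = (+0.3619, -0.9322)
edge 1: e_1 = (-0.03, +1.06);  n_1 = (+0.9996, +0.0283)
∠(n_0, n_1) = 70.40°
δ = |180° − 70.40°| = 109.60°
109.60° > 2α = 43.60°  →  invalid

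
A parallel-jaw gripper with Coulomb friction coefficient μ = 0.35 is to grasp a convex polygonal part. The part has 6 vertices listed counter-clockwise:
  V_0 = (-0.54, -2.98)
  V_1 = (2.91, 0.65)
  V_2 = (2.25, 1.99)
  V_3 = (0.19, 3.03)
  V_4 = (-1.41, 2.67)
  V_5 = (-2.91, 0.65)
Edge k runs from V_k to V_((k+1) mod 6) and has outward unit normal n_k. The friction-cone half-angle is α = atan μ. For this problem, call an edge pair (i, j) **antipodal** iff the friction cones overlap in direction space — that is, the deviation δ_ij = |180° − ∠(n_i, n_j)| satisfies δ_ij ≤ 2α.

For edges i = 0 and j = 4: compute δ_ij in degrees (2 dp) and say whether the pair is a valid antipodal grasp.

α = atan 0.35 = 19.29°;  2α = 38.58°
edge 0: e_0 = (+3.45, +3.63);  n_0 = (+0.7248, -0.6889)
edge 4: e_4 = (-1.50, -2.02);  n_4 = (-0.8029, +0.5962)
∠(n_0, n_4) = 173.05°
δ = |180° − 173.05°| = 6.95°
6.95° ≤ 2α = 38.58°  →  valid

δ = 6.95°, valid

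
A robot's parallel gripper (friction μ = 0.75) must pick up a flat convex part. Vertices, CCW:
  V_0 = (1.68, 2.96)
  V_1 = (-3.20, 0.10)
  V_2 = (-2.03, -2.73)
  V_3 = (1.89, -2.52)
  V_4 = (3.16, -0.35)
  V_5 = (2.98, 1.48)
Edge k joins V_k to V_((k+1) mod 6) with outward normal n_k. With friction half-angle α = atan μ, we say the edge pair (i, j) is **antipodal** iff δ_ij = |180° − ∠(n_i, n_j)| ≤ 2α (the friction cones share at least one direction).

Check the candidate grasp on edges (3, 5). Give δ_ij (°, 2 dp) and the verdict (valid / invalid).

α = atan 0.75 = 36.87°;  2α = 73.74°
edge 3: e_3 = (+1.27, +2.17);  n_3 = (+0.8631, -0.5051)
edge 5: e_5 = (-1.30, +1.48);  n_5 = (+0.7513, +0.6599)
∠(n_3, n_5) = 71.63°
δ = |180° − 71.63°| = 108.37°
108.37° > 2α = 73.74°  →  invalid

δ = 108.37°, invalid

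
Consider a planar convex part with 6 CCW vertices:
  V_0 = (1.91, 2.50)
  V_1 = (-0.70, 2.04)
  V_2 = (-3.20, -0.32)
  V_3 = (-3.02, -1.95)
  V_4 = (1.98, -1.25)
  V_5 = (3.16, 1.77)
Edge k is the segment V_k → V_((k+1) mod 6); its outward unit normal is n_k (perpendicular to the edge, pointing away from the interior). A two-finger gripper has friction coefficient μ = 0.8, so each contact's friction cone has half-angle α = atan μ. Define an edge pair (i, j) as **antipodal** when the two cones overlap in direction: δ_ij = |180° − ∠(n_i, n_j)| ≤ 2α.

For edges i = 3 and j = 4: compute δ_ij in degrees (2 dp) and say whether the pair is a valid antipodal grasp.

δ = 119.31°, invalid

α = atan 0.8 = 38.66°;  2α = 77.32°
edge 3: e_3 = (+5.00, +0.70);  n_3 = (+0.1386, -0.9903)
edge 4: e_4 = (+1.18, +3.02);  n_4 = (+0.9314, -0.3639)
∠(n_3, n_4) = 60.69°
δ = |180° − 60.69°| = 119.31°
119.31° > 2α = 77.32°  →  invalid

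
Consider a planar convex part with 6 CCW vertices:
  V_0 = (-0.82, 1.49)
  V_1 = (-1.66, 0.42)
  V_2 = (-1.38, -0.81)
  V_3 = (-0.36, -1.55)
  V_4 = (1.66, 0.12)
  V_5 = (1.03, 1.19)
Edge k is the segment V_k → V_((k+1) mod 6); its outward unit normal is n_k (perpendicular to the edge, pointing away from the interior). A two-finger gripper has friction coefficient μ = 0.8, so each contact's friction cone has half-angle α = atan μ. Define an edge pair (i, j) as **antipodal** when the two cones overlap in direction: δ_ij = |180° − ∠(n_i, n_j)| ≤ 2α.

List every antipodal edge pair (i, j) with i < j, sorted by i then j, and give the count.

α = atan 0.8 = 38.66°;  2α = 77.32°
n_0 = (-0.7866, +0.6175)
n_1 = (-0.9751, -0.2220)
n_2 = (-0.5872, -0.8094)
n_3 = (+0.6372, -0.7707)
n_4 = (+0.8617, +0.5074)
n_5 = (+0.1601, +0.9871)
  (0,1): δ = 129.04°  ·
  (0,2): δ = 87.83°  ·
  (0,3): δ = 12.28°  ✓
  (0,4): δ = 68.62°  ✓
  (0,5): δ = 118.92°  ·
  (1,2): δ = 138.78°  ·
  (1,3): δ = 63.24°  ✓
  (1,4): δ = 17.66°  ✓
  (1,5): δ = 67.96°  ✓
  (2,3): δ = 104.46°  ·
  (2,4): δ = 23.55°  ✓
  (2,5): δ = 26.75°  ✓
  (3,4): δ = 99.09°  ·
  (3,5): δ = 48.79°  ✓
  (4,5): δ = 129.70°  ·
antipodal pairs: 8

count = 8; pairs: (0,3), (0,4), (1,3), (1,4), (1,5), (2,4), (2,5), (3,5)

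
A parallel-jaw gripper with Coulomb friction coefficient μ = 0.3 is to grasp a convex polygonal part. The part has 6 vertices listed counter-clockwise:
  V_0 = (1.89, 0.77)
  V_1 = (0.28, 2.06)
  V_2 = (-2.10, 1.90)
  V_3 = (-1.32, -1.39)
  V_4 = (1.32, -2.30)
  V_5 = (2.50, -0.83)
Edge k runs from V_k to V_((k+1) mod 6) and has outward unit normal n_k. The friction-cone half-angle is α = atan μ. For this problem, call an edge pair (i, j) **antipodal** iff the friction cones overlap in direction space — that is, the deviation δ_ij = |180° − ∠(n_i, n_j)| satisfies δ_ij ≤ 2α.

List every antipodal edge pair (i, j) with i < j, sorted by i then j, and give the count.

count = 3; pairs: (0,3), (1,3), (2,5)

α = atan 0.3 = 16.70°;  2α = 33.40°
n_0 = (+0.6253, +0.7804)
n_1 = (-0.0671, +0.9977)
n_2 = (-0.9730, -0.2307)
n_3 = (-0.3259, -0.9454)
n_4 = (+0.7798, -0.6260)
n_5 = (+0.9344, +0.3562)
  (0,1): δ = 137.45°  ·
  (0,2): δ = 37.96°  ·
  (0,3): δ = 19.68°  ✓
  (0,4): δ = 89.95°  ·
  (0,5): δ = 149.57°  ·
  (1,2): δ = 80.51°  ·
  (1,3): δ = 22.86°  ✓
  (1,4): δ = 47.40°  ·
  (1,5): δ = 107.02°  ·
  (2,3): δ = 122.36°  ·
  (2,4): δ = 52.09°  ·
  (2,5): δ = 7.53°  ✓
  (3,4): δ = 109.74°  ·
  (3,5): δ = 50.11°  ·
  (4,5): δ = 120.38°  ·
antipodal pairs: 3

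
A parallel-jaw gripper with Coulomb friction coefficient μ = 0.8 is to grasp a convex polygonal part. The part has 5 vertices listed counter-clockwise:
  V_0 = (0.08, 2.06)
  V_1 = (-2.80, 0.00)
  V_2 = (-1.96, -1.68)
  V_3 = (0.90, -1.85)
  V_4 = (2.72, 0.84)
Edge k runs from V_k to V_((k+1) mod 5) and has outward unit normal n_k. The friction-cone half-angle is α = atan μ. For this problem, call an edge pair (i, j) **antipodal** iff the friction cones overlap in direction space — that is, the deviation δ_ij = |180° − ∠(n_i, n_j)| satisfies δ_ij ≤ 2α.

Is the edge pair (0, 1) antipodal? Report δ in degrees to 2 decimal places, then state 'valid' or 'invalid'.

α = atan 0.8 = 38.66°;  2α = 77.32°
edge 0: e_0 = (-2.88, -2.06);  n_0 = (-0.5818, +0.8134)
edge 1: e_1 = (+0.84, -1.68);  n_1 = (-0.8944, -0.4472)
∠(n_0, n_1) = 80.99°
δ = |180° − 80.99°| = 99.01°
99.01° > 2α = 77.32°  →  invalid

δ = 99.01°, invalid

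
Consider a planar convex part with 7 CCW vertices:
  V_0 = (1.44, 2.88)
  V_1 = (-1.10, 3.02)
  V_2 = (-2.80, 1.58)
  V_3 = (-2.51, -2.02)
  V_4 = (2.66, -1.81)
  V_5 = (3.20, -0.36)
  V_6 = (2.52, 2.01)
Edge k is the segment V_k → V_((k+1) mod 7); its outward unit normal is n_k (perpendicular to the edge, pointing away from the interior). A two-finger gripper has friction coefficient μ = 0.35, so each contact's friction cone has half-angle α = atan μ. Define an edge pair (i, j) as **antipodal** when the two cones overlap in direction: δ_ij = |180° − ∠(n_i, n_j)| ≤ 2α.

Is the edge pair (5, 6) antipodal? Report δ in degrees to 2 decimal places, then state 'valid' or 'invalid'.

α = atan 0.35 = 19.29°;  2α = 38.58°
edge 5: e_5 = (-0.68, +2.37);  n_5 = (+0.9612, +0.2758)
edge 6: e_6 = (-1.08, +0.87);  n_6 = (+0.6273, +0.7788)
∠(n_5, n_6) = 35.14°
δ = |180° − 35.14°| = 144.86°
144.86° > 2α = 38.58°  →  invalid

δ = 144.86°, invalid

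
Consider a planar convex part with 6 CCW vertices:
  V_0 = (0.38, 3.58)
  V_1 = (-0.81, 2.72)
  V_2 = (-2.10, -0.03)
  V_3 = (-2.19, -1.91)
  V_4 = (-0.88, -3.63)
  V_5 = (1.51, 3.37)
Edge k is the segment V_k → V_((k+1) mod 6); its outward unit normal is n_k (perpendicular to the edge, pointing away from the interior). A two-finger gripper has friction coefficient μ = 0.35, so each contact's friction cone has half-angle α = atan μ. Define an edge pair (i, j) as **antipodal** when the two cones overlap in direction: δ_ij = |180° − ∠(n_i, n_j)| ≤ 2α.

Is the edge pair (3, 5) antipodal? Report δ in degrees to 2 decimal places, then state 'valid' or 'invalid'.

α = atan 0.35 = 19.29°;  2α = 38.58°
edge 3: e_3 = (+1.31, -1.72);  n_3 = (-0.7955, -0.6059)
edge 5: e_5 = (-1.13, +0.21);  n_5 = (+0.1827, +0.9832)
∠(n_3, n_5) = 137.82°
δ = |180° − 137.82°| = 42.18°
42.18° > 2α = 38.58°  →  invalid

δ = 42.18°, invalid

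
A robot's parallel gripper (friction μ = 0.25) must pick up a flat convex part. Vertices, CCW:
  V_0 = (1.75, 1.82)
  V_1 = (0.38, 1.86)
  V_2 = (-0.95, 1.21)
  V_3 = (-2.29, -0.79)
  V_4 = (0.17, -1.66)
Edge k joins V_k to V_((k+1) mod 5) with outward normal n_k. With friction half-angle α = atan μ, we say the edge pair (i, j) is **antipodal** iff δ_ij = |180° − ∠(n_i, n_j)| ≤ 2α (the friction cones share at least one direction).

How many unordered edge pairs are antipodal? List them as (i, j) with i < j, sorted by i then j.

count = 2; pairs: (0,3), (2,4)

α = atan 0.25 = 14.04°;  2α = 28.07°
n_0 = (+0.0292, +0.9996)
n_1 = (-0.4391, +0.8984)
n_2 = (-0.8308, +0.5566)
n_3 = (-0.3334, -0.9428)
n_4 = (+0.9105, -0.4134)
  (0,1): δ = 152.28°  ·
  (0,2): δ = 122.15°  ·
  (0,3): δ = 17.80°  ✓
  (0,4): δ = 67.25°  ·
  (1,2): δ = 149.87°  ·
  (1,3): δ = 45.52°  ·
  (1,4): δ = 39.54°  ·
  (2,3): δ = 75.65°  ·
  (2,4): δ = 9.40°  ✓
  (3,4): δ = 94.94°  ·
antipodal pairs: 2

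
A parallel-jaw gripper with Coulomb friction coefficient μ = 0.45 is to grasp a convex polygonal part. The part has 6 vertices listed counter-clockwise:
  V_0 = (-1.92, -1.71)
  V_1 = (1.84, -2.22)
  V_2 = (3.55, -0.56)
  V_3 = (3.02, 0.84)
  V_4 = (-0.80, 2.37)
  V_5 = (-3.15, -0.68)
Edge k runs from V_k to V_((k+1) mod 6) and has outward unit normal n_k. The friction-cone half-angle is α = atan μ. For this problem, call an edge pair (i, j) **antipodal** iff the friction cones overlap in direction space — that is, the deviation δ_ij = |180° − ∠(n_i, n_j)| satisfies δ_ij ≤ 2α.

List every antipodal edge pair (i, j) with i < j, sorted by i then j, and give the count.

α = atan 0.45 = 24.23°;  2α = 48.46°
n_0 = (-0.1344, -0.9909)
n_1 = (+0.6965, -0.7175)
n_2 = (+0.9352, +0.3541)
n_3 = (+0.3718, +0.9283)
n_4 = (-0.7921, +0.6103)
n_5 = (-0.6420, -0.7667)
  (0,1): δ = 128.13°  ·
  (0,2): δ = 61.54°  ·
  (0,3): δ = 14.10°  ✓
  (0,4): δ = 60.11°  ·
  (0,5): δ = 147.78°  ·
  (1,2): δ = 113.41°  ·
  (1,3): δ = 65.98°  ·
  (1,4): δ = 8.24°  ✓
  (1,5): δ = 95.91°  ·
  (2,3): δ = 132.56°  ·
  (2,4): δ = 58.35°  ·
  (2,5): δ = 29.32°  ✓
  (3,4): δ = 105.79°  ·
  (3,5): δ = 18.12°  ✓
  (4,5): δ = 92.33°  ·
antipodal pairs: 4

count = 4; pairs: (0,3), (1,4), (2,5), (3,5)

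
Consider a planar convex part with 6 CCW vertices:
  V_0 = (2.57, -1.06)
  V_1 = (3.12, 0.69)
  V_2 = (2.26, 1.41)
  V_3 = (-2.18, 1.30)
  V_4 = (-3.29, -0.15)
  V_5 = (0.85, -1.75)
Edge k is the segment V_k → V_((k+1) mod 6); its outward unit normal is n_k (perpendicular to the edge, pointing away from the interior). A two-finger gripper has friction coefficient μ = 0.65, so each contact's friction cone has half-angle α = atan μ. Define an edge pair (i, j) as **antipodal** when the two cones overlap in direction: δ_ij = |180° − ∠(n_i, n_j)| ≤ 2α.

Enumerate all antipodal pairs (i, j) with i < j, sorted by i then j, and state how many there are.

α = atan 0.65 = 33.02°;  2α = 66.05°
n_0 = (+0.9540, -0.2998)
n_1 = (+0.6419, +0.7668)
n_2 = (-0.0248, +0.9997)
n_3 = (-0.7940, +0.6079)
n_4 = (-0.3605, -0.9328)
n_5 = (+0.3723, -0.9281)
  (0,1): δ = 112.49°  ·
  (0,2): δ = 71.13°  ·
  (0,3): δ = 19.99°  ✓
  (0,4): δ = 86.32°  ·
  (0,5): δ = 129.31°  ·
  (1,2): δ = 138.64°  ·
  (1,3): δ = 87.50°  ·
  (1,4): δ = 18.81°  ✓
  (1,5): δ = 61.80°  ✓
  (2,3): δ = 128.85°  ·
  (2,4): δ = 22.55°  ✓
  (2,5): δ = 20.44°  ✓
  (3,4): δ = 73.70°  ·
  (3,5): δ = 30.71°  ✓
  (4,5): δ = 137.01°  ·
antipodal pairs: 6

count = 6; pairs: (0,3), (1,4), (1,5), (2,4), (2,5), (3,5)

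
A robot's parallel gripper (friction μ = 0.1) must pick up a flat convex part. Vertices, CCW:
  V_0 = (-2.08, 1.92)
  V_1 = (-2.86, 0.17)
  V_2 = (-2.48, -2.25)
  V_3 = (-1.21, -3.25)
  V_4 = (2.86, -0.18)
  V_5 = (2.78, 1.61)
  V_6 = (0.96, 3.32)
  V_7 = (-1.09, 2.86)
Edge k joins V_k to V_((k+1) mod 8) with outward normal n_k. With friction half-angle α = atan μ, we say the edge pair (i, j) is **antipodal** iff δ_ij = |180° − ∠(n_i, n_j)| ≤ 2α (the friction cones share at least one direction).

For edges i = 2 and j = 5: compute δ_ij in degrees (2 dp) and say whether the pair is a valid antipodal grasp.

α = atan 0.1 = 5.71°;  2α = 11.42°
edge 2: e_2 = (+1.27, -1.00);  n_2 = (-0.6186, -0.7857)
edge 5: e_5 = (-1.82, +1.71);  n_5 = (+0.6847, +0.7288)
∠(n_2, n_5) = 175.00°
δ = |180° − 175.00°| = 5.00°
5.00° ≤ 2α = 11.42°  →  valid

δ = 5.00°, valid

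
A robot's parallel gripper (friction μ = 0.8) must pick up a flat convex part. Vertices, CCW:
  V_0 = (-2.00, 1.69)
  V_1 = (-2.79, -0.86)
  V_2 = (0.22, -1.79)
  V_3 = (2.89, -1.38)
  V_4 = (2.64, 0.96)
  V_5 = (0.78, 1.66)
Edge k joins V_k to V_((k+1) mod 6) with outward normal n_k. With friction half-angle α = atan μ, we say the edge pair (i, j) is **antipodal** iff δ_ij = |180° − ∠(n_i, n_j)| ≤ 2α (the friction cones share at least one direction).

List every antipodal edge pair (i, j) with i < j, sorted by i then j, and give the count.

α = atan 0.8 = 38.66°;  2α = 77.32°
n_0 = (-0.9552, +0.2959)
n_1 = (-0.2952, -0.9554)
n_2 = (+0.1518, -0.9884)
n_3 = (+0.9943, +0.1062)
n_4 = (+0.3522, +0.9359)
n_5 = (+0.0108, +0.9999)
  (0,1): δ = 89.96°  ·
  (0,2): δ = 64.06°  ✓
  (0,3): δ = 23.31°  ✓
  (0,4): δ = 86.59°  ·
  (0,5): δ = 106.59°  ·
  (1,2): δ = 154.10°  ·
  (1,3): δ = 66.73°  ✓
  (1,4): δ = 3.45°  ✓
  (1,5): δ = 16.55°  ✓
  (2,3): δ = 92.63°  ·
  (2,4): δ = 29.35°  ✓
  (2,5): δ = 9.35°  ✓
  (3,4): δ = 116.72°  ·
  (3,5): δ = 96.72°  ·
  (4,5): δ = 159.99°  ·
antipodal pairs: 7

count = 7; pairs: (0,2), (0,3), (1,3), (1,4), (1,5), (2,4), (2,5)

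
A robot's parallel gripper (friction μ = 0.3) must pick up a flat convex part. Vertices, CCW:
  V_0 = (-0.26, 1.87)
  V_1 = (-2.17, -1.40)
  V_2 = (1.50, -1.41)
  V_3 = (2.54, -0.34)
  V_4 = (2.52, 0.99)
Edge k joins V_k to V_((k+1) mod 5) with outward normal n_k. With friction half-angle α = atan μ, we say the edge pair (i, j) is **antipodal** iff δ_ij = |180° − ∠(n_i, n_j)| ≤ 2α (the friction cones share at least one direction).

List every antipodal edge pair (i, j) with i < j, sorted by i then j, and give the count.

count = 3; pairs: (0,2), (0,3), (1,4)

α = atan 0.3 = 16.70°;  2α = 33.40°
n_0 = (-0.8635, +0.5044)
n_1 = (-0.0027, -1.0000)
n_2 = (+0.7171, -0.6970)
n_3 = (+0.9999, +0.0150)
n_4 = (+0.3018, +0.9534)
  (0,1): δ = 59.87°  ·
  (0,2): δ = 13.90°  ✓
  (0,3): δ = 31.15°  ✓
  (0,4): δ = 102.72°  ·
  (1,2): δ = 134.03°  ·
  (1,3): δ = 88.98°  ·
  (1,4): δ = 17.41°  ✓
  (2,3): δ = 134.95°  ·
  (2,4): δ = 63.38°  ·
  (3,4): δ = 108.43°  ·
antipodal pairs: 3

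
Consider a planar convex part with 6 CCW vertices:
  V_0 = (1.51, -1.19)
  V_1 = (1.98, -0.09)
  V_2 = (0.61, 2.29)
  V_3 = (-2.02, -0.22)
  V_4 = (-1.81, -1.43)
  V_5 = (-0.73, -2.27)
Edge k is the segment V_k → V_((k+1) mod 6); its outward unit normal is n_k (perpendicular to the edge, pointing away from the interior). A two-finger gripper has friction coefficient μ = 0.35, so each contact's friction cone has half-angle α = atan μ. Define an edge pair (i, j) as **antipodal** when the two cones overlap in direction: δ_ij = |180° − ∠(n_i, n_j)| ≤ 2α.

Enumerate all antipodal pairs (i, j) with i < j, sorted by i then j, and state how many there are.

α = atan 0.35 = 19.29°;  2α = 38.58°
n_0 = (+0.9196, -0.3929)
n_1 = (+0.8667, +0.4989)
n_2 = (-0.6904, +0.7234)
n_3 = (-0.9853, -0.1710)
n_4 = (-0.6139, -0.7894)
n_5 = (+0.4343, -0.9008)
  (0,1): δ = 126.94°  ·
  (0,2): δ = 23.20°  ✓
  (0,3): δ = 32.98°  ✓
  (0,4): δ = 75.26°  ·
  (0,5): δ = 138.88°  ·
  (1,2): δ = 76.26°  ·
  (1,3): δ = 20.08°  ✓
  (1,4): δ = 22.20°  ✓
  (1,5): δ = 85.81°  ·
  (2,3): δ = 123.82°  ·
  (2,4): δ = 81.54°  ·
  (2,5): δ = 17.92°  ✓
  (3,4): δ = 137.72°  ·
  (3,5): δ = 74.11°  ·
  (4,5): δ = 116.38°  ·
antipodal pairs: 5

count = 5; pairs: (0,2), (0,3), (1,3), (1,4), (2,5)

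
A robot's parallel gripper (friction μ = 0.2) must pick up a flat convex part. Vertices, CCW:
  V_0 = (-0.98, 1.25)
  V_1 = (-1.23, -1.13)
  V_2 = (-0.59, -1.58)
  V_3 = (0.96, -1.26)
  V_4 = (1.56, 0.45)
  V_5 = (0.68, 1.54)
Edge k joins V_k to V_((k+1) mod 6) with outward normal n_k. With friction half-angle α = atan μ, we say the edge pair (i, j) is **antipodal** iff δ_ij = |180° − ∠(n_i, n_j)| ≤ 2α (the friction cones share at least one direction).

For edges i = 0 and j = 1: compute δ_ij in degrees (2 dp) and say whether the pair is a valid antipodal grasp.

δ = 119.12°, invalid

α = atan 0.2 = 11.31°;  2α = 22.62°
edge 0: e_0 = (-0.25, -2.38);  n_0 = (-0.9945, +0.1045)
edge 1: e_1 = (+0.64, -0.45);  n_1 = (-0.5752, -0.8180)
∠(n_0, n_1) = 60.88°
δ = |180° − 60.88°| = 119.12°
119.12° > 2α = 22.62°  →  invalid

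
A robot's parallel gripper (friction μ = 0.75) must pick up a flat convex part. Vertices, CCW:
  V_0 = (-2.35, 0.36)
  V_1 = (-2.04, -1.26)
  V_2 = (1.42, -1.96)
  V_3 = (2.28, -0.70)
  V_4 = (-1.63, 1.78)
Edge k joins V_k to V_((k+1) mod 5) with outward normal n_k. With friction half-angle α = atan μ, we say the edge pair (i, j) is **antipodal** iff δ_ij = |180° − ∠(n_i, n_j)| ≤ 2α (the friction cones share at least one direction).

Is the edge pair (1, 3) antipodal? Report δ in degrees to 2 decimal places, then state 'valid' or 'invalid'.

α = atan 0.75 = 36.87°;  2α = 73.74°
edge 1: e_1 = (+3.46, -0.70);  n_1 = (-0.1983, -0.9801)
edge 3: e_3 = (-3.91, +2.48);  n_3 = (+0.5356, +0.8445)
∠(n_1, n_3) = 159.05°
δ = |180° − 159.05°| = 20.95°
20.95° ≤ 2α = 73.74°  →  valid

δ = 20.95°, valid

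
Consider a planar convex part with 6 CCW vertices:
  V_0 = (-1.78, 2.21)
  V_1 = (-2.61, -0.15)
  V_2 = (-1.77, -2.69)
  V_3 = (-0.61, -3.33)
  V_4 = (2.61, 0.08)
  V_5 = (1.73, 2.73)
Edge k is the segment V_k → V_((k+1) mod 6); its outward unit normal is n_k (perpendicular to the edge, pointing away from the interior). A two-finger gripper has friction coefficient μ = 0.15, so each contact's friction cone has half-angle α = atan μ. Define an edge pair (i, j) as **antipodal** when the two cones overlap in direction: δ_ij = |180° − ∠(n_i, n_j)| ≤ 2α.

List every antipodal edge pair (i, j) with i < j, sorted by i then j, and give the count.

count = 1; pairs: (1,4)

α = atan 0.15 = 8.53°;  2α = 17.06°
n_0 = (-0.9434, +0.3318)
n_1 = (-0.9494, -0.3140)
n_2 = (-0.4831, -0.8756)
n_3 = (+0.7271, -0.6866)
n_4 = (+0.9490, +0.3152)
n_5 = (-0.1465, +0.9892)
  (0,1): δ = 142.32°  ·
  (0,2): δ = 99.51°  ·
  (0,3): δ = 23.98°  ·
  (0,4): δ = 37.75°  ·
  (0,5): δ = 117.80°  ·
  (1,2): δ = 137.19°  ·
  (1,3): δ = 61.66°  ·
  (1,4): δ = 0.07°  ✓
  (1,5): δ = 80.13°  ·
  (2,3): δ = 104.47°  ·
  (2,4): δ = 42.74°  ·
  (2,5): δ = 37.31°  ·
  (3,4): δ = 118.27°  ·
  (3,5): δ = 38.21°  ·
  (4,5): δ = 99.94°  ·
antipodal pairs: 1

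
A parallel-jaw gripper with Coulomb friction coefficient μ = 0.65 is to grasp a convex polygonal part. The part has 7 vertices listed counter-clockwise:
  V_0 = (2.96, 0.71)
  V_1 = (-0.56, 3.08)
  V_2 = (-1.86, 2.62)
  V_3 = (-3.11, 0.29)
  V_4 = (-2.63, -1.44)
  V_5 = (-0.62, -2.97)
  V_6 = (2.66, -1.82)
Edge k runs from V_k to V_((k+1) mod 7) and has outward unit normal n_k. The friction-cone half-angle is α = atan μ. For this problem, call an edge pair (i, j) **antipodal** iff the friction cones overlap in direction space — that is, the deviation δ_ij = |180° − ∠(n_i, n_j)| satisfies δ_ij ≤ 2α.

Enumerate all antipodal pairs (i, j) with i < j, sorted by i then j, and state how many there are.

α = atan 0.65 = 33.02°;  2α = 66.05°
n_0 = (+0.5585, +0.8295)
n_1 = (-0.3336, +0.9427)
n_2 = (-0.8812, +0.4727)
n_3 = (-0.9636, -0.2674)
n_4 = (-0.6057, -0.7957)
n_5 = (+0.3309, -0.9437)
n_6 = (+0.9930, -0.1178)
  (0,1): δ = 126.56°  ·
  (0,2): δ = 84.26°  ·
  (0,3): δ = 40.54°  ✓
  (0,4): δ = 3.33°  ✓
  (0,5): δ = 53.27°  ✓
  (0,6): δ = 117.19°  ·
  (1,2): δ = 137.70°  ·
  (1,3): δ = 93.98°  ·
  (1,4): δ = 56.76°  ✓
  (1,5): δ = 0.16°  ✓
  (1,6): δ = 63.75°  ✓
  (2,3): δ = 136.28°  ·
  (2,4): δ = 99.07°  ·
  (2,5): δ = 42.47°  ✓
  (2,6): δ = 21.45°  ✓
  (3,4): δ = 142.79°  ·
  (3,5): δ = 86.19°  ·
  (3,6): δ = 22.27°  ✓
  (4,5): δ = 123.40°  ·
  (4,6): δ = 59.48°  ✓
  (5,6): δ = 116.08°  ·
antipodal pairs: 10

count = 10; pairs: (0,3), (0,4), (0,5), (1,4), (1,5), (1,6), (2,5), (2,6), (3,6), (4,6)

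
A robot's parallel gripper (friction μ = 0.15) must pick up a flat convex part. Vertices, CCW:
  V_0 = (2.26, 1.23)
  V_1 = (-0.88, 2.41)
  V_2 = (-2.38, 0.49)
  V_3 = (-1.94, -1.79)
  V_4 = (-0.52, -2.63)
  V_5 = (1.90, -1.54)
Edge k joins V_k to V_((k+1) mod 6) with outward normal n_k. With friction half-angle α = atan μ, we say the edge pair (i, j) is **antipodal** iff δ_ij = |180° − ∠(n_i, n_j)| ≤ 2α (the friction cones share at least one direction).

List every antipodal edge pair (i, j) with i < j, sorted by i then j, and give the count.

α = atan 0.15 = 8.53°;  2α = 17.06°
n_0 = (+0.3518, +0.9361)
n_1 = (-0.7880, +0.6156)
n_2 = (-0.9819, -0.1895)
n_3 = (-0.5091, -0.8607)
n_4 = (+0.4107, -0.9118)
n_5 = (+0.9917, -0.1289)
  (0,1): δ = 107.40°  ·
  (0,2): δ = 58.48°  ·
  (0,3): δ = 10.01°  ✓
  (0,4): δ = 44.84°  ·
  (0,5): δ = 103.19°  ·
  (1,2): δ = 131.08°  ·
  (1,3): δ = 82.61°  ·
  (1,4): δ = 27.75°  ·
  (1,5): δ = 30.59°  ·
  (2,3): δ = 131.53°  ·
  (2,4): δ = 76.68°  ·
  (2,5): δ = 18.33°  ·
  (3,4): δ = 125.15°  ·
  (3,5): δ = 66.80°  ·
  (4,5): δ = 121.65°  ·
antipodal pairs: 1

count = 1; pairs: (0,3)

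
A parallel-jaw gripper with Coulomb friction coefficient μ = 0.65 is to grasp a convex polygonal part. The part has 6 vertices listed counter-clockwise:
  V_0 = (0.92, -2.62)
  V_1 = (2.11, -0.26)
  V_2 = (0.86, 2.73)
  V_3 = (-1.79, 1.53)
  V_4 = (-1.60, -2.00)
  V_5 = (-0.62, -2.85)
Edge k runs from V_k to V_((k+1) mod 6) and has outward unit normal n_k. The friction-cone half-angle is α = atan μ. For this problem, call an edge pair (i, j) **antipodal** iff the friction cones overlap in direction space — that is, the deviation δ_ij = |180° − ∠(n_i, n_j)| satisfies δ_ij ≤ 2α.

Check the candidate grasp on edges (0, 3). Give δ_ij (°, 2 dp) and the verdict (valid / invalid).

δ = 29.84°, valid

α = atan 0.65 = 33.02°;  2α = 66.05°
edge 0: e_0 = (+1.19, +2.36);  n_0 = (+0.8929, -0.4502)
edge 3: e_3 = (+0.19, -3.53);  n_3 = (-0.9986, -0.0537)
∠(n_0, n_3) = 150.16°
δ = |180° − 150.16°| = 29.84°
29.84° ≤ 2α = 66.05°  →  valid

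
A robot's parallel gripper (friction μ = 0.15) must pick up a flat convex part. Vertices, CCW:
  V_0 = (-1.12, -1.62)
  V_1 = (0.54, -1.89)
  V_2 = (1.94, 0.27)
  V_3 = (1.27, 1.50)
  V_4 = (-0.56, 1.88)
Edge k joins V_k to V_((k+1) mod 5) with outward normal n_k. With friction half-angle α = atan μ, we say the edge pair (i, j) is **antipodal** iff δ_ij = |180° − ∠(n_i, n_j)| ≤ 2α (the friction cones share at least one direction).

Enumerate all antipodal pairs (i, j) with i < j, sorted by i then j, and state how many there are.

count = 1; pairs: (0,3)

α = atan 0.15 = 8.53°;  2α = 17.06°
n_0 = (-0.1605, -0.9870)
n_1 = (+0.8392, -0.5439)
n_2 = (+0.8782, +0.4784)
n_3 = (+0.2033, +0.9791)
n_4 = (-0.9874, +0.1580)
  (0,1): δ = 113.71°  ·
  (0,2): δ = 52.18°  ·
  (0,3): δ = 2.49°  ✓
  (0,4): δ = 90.15°  ·
  (1,2): δ = 118.47°  ·
  (1,3): δ = 68.78°  ·
  (1,4): δ = 23.86°  ·
  (2,3): δ = 130.31°  ·
  (2,4): δ = 37.67°  ·
  (3,4): δ = 87.36°  ·
antipodal pairs: 1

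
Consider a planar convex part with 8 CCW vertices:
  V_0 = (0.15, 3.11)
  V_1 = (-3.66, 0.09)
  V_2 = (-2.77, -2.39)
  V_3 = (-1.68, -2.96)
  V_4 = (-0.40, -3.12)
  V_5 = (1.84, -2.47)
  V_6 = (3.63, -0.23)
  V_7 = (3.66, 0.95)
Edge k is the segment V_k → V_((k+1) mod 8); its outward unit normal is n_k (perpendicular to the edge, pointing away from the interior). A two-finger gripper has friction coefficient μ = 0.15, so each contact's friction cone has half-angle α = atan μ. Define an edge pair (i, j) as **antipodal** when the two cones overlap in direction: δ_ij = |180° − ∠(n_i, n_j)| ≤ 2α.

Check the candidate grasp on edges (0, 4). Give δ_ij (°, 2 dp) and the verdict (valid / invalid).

δ = 22.22°, invalid

α = atan 0.15 = 8.53°;  2α = 17.06°
edge 0: e_0 = (-3.81, -3.02);  n_0 = (-0.6212, +0.7837)
edge 4: e_4 = (+2.24, +0.65);  n_4 = (+0.2787, -0.9604)
∠(n_0, n_4) = 157.78°
δ = |180° − 157.78°| = 22.22°
22.22° > 2α = 17.06°  →  invalid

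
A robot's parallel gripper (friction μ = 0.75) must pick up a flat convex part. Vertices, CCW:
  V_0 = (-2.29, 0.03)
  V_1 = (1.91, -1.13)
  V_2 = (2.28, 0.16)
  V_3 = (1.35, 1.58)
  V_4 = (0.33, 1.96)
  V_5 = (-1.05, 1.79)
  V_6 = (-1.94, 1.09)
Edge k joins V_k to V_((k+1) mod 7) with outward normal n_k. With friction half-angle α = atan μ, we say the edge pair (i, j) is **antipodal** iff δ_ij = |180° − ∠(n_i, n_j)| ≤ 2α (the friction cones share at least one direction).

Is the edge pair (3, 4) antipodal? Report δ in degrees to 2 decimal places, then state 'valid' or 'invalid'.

α = atan 0.75 = 36.87°;  2α = 73.74°
edge 3: e_3 = (-1.02, +0.38);  n_3 = (+0.3491, +0.9371)
edge 4: e_4 = (-1.38, -0.17);  n_4 = (-0.1223, +0.9925)
∠(n_3, n_4) = 27.46°
δ = |180° − 27.46°| = 152.54°
152.54° > 2α = 73.74°  →  invalid

δ = 152.54°, invalid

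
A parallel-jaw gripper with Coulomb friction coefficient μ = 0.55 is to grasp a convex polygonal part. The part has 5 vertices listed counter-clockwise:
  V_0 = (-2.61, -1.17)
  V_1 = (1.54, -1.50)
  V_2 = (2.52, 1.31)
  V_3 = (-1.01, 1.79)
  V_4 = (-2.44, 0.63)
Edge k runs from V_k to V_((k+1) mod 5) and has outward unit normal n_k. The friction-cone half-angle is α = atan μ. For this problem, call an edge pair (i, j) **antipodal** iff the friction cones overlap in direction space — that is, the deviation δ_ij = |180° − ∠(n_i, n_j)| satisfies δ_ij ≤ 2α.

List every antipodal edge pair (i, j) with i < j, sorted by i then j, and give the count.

α = atan 0.55 = 28.81°;  2α = 57.62°
n_0 = (-0.0793, -0.9969)
n_1 = (+0.9442, -0.3293)
n_2 = (+0.1347, +0.9909)
n_3 = (-0.6300, +0.7766)
n_4 = (-0.9956, +0.0940)
  (0,1): δ = 104.68°  ·
  (0,2): δ = 3.20°  ✓
  (0,3): δ = 43.60°  ✓
  (0,4): δ = 89.15°  ·
  (1,2): δ = 78.52°  ·
  (1,3): δ = 31.72°  ✓
  (1,4): δ = 13.83°  ✓
  (2,3): δ = 133.21°  ·
  (2,4): δ = 87.65°  ·
  (3,4): δ = 134.44°  ·
antipodal pairs: 4

count = 4; pairs: (0,2), (0,3), (1,3), (1,4)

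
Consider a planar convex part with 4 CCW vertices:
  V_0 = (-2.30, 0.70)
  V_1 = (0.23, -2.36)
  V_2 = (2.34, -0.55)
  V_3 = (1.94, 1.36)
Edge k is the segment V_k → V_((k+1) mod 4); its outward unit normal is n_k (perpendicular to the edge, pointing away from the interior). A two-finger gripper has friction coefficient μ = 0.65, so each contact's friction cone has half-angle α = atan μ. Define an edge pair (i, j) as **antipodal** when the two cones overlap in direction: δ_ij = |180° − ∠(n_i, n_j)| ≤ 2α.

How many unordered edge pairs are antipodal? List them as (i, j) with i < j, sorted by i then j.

count = 3; pairs: (0,2), (0,3), (1,3)

α = atan 0.65 = 33.02°;  2α = 66.05°
n_0 = (-0.7707, -0.6372)
n_1 = (+0.6511, -0.7590)
n_2 = (+0.9788, +0.2050)
n_3 = (-0.1538, +0.9881)
  (0,1): δ = 88.96°  ·
  (0,2): δ = 27.76°  ✓
  (0,3): δ = 59.26°  ✓
  (1,2): δ = 118.80°  ·
  (1,3): δ = 31.78°  ✓
  (2,3): δ = 92.98°  ·
antipodal pairs: 3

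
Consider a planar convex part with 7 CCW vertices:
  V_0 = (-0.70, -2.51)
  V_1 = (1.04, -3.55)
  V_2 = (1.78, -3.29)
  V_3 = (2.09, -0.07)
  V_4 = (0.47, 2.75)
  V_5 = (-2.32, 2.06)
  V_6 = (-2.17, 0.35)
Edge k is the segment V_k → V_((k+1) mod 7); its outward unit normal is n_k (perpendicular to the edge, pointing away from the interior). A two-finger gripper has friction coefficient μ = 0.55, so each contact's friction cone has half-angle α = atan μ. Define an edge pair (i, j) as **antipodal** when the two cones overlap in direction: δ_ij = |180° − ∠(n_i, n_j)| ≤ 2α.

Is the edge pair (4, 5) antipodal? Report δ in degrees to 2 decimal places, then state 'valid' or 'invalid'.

α = atan 0.55 = 28.81°;  2α = 57.62°
edge 4: e_4 = (-2.79, -0.69);  n_4 = (-0.2401, +0.9708)
edge 5: e_5 = (+0.15, -1.71);  n_5 = (-0.9962, -0.0874)
∠(n_4, n_5) = 81.12°
δ = |180° − 81.12°| = 98.88°
98.88° > 2α = 57.62°  →  invalid

δ = 98.88°, invalid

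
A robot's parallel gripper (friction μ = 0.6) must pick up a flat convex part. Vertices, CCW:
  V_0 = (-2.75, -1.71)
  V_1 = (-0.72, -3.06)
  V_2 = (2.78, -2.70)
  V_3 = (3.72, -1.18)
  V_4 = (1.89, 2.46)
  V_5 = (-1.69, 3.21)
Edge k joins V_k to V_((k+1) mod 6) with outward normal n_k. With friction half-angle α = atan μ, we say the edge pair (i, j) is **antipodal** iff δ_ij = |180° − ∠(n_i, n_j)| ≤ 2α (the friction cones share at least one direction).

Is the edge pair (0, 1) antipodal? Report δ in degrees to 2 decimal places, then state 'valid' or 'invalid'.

δ = 140.50°, invalid

α = atan 0.6 = 30.96°;  2α = 61.93°
edge 0: e_0 = (+2.03, -1.35);  n_0 = (-0.5538, -0.8327)
edge 1: e_1 = (+3.50, +0.36);  n_1 = (+0.1023, -0.9948)
∠(n_0, n_1) = 39.50°
δ = |180° − 39.50°| = 140.50°
140.50° > 2α = 61.93°  →  invalid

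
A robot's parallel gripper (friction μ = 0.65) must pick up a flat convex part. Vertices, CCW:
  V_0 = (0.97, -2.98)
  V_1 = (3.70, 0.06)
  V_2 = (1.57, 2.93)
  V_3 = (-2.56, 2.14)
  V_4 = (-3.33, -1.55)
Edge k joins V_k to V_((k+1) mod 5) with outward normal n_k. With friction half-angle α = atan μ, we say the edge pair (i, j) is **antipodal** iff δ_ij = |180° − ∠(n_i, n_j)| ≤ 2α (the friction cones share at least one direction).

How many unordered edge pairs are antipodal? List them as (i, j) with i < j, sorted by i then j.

α = atan 0.65 = 33.02°;  2α = 66.05°
n_0 = (+0.7440, -0.6682)
n_1 = (+0.8030, +0.5960)
n_2 = (-0.1879, +0.9822)
n_3 = (-0.9789, +0.2043)
n_4 = (-0.3156, -0.9489)
  (0,1): δ = 101.49°  ·
  (0,2): δ = 37.25°  ✓
  (0,3): δ = 30.14°  ✓
  (0,4): δ = 113.53°  ·
  (1,2): δ = 115.75°  ·
  (1,3): δ = 48.37°  ✓
  (1,4): δ = 35.02°  ✓
  (2,3): δ = 112.62°  ·
  (2,4): δ = 29.22°  ✓
  (3,4): δ = 96.61°  ·
antipodal pairs: 5

count = 5; pairs: (0,2), (0,3), (1,3), (1,4), (2,4)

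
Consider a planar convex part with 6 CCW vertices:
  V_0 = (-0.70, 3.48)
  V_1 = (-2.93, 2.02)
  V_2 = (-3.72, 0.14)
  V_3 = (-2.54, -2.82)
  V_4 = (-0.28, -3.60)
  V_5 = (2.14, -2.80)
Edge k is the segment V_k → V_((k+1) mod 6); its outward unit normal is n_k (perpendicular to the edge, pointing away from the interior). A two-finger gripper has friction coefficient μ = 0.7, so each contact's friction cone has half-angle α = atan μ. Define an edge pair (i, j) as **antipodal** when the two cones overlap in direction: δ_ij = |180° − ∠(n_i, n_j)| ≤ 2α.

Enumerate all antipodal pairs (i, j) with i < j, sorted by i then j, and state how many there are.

count = 6; pairs: (0,3), (0,4), (1,4), (1,5), (2,5), (3,5)

α = atan 0.7 = 34.99°;  2α = 69.98°
n_0 = (-0.5478, +0.8366)
n_1 = (-0.9219, +0.3874)
n_2 = (-0.9289, -0.3703)
n_3 = (-0.3262, -0.9453)
n_4 = (+0.3139, -0.9495)
n_5 = (+0.9112, +0.4121)
  (0,1): δ = 146.01°  ·
  (0,2): δ = 101.48°  ·
  (0,3): δ = 52.25°  ✓
  (0,4): δ = 14.92°  ✓
  (0,5): δ = 81.12°  ·
  (1,2): δ = 135.47°  ·
  (1,3): δ = 86.25°  ·
  (1,4): δ = 48.91°  ✓
  (1,5): δ = 47.13°  ✓
  (2,3): δ = 130.78°  ·
  (2,4): δ = 93.44°  ·
  (2,5): δ = 2.60°  ✓
  (3,4): δ = 142.67°  ·
  (3,5): δ = 46.62°  ✓
  (4,5): δ = 83.96°  ·
antipodal pairs: 6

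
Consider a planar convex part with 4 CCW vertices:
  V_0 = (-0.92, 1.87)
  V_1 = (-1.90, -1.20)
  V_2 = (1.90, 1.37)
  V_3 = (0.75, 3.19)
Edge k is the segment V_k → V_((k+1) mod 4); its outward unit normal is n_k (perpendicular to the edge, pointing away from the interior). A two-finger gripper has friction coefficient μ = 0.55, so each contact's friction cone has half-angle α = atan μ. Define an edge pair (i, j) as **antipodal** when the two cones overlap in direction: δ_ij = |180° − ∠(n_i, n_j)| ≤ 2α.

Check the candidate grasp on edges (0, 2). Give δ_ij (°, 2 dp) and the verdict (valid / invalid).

α = atan 0.55 = 28.81°;  2α = 57.62°
edge 0: e_0 = (-0.98, -3.07);  n_0 = (-0.9526, +0.3041)
edge 2: e_2 = (-1.15, +1.82);  n_2 = (+0.8454, +0.5342)
∠(n_0, n_2) = 130.01°
δ = |180° − 130.01°| = 49.99°
49.99° ≤ 2α = 57.62°  →  valid

δ = 49.99°, valid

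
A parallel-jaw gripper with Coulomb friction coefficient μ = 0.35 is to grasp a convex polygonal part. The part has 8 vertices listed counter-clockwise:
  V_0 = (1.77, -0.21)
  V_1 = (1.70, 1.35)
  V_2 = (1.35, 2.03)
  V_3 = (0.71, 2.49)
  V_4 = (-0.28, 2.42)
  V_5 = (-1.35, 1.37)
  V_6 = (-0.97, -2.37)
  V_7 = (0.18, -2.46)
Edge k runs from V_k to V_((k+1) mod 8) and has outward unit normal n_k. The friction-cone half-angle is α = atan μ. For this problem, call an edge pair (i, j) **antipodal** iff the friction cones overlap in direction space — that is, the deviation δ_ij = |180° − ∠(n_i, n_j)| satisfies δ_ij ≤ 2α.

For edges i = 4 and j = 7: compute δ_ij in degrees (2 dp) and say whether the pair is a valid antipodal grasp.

δ = 10.29°, valid

α = atan 0.35 = 19.29°;  2α = 38.58°
edge 4: e_4 = (-1.07, -1.05);  n_4 = (-0.7004, +0.7137)
edge 7: e_7 = (+1.59, +2.25);  n_7 = (+0.8167, -0.5771)
∠(n_4, n_7) = 169.71°
δ = |180° − 169.71°| = 10.29°
10.29° ≤ 2α = 38.58°  →  valid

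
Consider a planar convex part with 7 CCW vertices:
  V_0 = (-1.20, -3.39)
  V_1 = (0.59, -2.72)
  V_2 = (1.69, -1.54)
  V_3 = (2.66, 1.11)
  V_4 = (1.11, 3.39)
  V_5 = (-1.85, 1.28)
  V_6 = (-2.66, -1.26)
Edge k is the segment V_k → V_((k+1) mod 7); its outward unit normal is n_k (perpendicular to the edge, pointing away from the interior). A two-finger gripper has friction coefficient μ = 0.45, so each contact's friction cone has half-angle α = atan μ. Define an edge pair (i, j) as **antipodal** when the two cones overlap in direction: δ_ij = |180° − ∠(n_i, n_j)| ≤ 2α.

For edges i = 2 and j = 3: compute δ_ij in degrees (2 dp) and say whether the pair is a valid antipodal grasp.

α = atan 0.45 = 24.23°;  2α = 48.46°
edge 2: e_2 = (+0.97, +2.65);  n_2 = (+0.9391, -0.3437)
edge 3: e_3 = (-1.55, +2.28);  n_3 = (+0.8270, +0.5622)
∠(n_2, n_3) = 54.31°
δ = |180° − 54.31°| = 125.69°
125.69° > 2α = 48.46°  →  invalid

δ = 125.69°, invalid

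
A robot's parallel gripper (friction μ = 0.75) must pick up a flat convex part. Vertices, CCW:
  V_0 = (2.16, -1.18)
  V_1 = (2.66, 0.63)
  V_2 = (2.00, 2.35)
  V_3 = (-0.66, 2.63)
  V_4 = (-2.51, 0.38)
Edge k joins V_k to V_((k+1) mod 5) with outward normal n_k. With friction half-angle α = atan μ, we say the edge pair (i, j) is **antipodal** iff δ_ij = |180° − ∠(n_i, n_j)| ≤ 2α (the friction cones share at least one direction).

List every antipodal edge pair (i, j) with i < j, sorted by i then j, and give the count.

α = atan 0.75 = 36.87°;  2α = 73.74°
n_0 = (+0.9639, -0.2663)
n_1 = (+0.9336, +0.3583)
n_2 = (+0.1047, +0.9945)
n_3 = (-0.7724, +0.6351)
n_4 = (-0.3168, -0.9485)
  (0,1): δ = 143.56°  ·
  (0,2): δ = 80.57°  ·
  (0,3): δ = 23.99°  ✓
  (0,4): δ = 86.97°  ·
  (1,2): δ = 117.00°  ·
  (1,3): δ = 60.42°  ✓
  (1,4): δ = 50.54°  ✓
  (2,3): δ = 123.42°  ·
  (2,4): δ = 12.46°  ✓
  (3,4): δ = 69.04°  ✓
antipodal pairs: 5

count = 5; pairs: (0,3), (1,3), (1,4), (2,4), (3,4)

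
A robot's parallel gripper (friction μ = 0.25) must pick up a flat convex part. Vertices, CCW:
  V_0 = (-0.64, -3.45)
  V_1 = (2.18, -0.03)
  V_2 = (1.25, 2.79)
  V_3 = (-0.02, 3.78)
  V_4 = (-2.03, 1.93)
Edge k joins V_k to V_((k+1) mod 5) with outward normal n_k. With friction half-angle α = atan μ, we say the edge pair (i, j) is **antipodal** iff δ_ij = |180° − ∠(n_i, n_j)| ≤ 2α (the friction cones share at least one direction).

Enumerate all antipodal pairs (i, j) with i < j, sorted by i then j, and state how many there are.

count = 2; pairs: (0,3), (1,4)

α = atan 0.25 = 14.04°;  2α = 28.07°
n_0 = (+0.7715, -0.6362)
n_1 = (+0.9497, +0.3132)
n_2 = (+0.6148, +0.7887)
n_3 = (-0.6772, +0.7358)
n_4 = (-0.9682, -0.2502)
  (0,1): δ = 122.24°  ·
  (0,2): δ = 88.43°  ·
  (0,3): δ = 7.87°  ✓
  (0,4): δ = 53.99°  ·
  (1,2): δ = 146.19°  ·
  (1,3): δ = 65.63°  ·
  (1,4): δ = 3.77°  ✓
  (2,3): δ = 99.44°  ·
  (2,4): δ = 37.58°  ·
  (3,4): δ = 118.14°  ·
antipodal pairs: 2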